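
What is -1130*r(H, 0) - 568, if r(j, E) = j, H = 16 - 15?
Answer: -1698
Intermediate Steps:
H = 1
-1130*r(H, 0) - 568 = -1130*1 - 568 = -1130 - 568 = -1698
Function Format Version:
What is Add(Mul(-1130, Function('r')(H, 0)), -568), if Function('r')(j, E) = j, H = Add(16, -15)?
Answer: -1698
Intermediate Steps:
H = 1
Add(Mul(-1130, Function('r')(H, 0)), -568) = Add(Mul(-1130, 1), -568) = Add(-1130, -568) = -1698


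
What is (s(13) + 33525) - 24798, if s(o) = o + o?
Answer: 8753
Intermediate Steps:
s(o) = 2*o
(s(13) + 33525) - 24798 = (2*13 + 33525) - 24798 = (26 + 33525) - 24798 = 33551 - 24798 = 8753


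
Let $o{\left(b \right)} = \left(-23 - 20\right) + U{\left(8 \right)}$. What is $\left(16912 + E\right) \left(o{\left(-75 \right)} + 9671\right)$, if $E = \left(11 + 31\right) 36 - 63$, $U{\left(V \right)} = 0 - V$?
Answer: $176632820$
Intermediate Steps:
$U{\left(V \right)} = - V$
$o{\left(b \right)} = -51$ ($o{\left(b \right)} = \left(-23 - 20\right) - 8 = -43 - 8 = -51$)
$E = 1449$ ($E = 42 \cdot 36 - 63 = 1512 - 63 = 1449$)
$\left(16912 + E\right) \left(o{\left(-75 \right)} + 9671\right) = \left(16912 + 1449\right) \left(-51 + 9671\right) = 18361 \cdot 9620 = 176632820$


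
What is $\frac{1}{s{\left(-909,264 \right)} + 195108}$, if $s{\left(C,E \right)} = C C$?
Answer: $\frac{1}{1021389} \approx 9.7906 \cdot 10^{-7}$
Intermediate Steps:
$s{\left(C,E \right)} = C^{2}$
$\frac{1}{s{\left(-909,264 \right)} + 195108} = \frac{1}{\left(-909\right)^{2} + 195108} = \frac{1}{826281 + 195108} = \frac{1}{1021389}$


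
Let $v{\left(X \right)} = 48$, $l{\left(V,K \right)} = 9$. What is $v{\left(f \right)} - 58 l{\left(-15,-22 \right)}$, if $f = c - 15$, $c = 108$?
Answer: $-474$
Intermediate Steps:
$f = 93$ ($f = 108 - 15 = 93$)
$v{\left(f \right)} - 58 l{\left(-15,-22 \right)} = 48 - 58 \cdot 9 = 48 - 522 = -474$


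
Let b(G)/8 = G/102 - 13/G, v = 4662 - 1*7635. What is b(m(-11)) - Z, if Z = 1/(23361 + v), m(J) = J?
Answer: 32756533/3812556 ≈ 8.5918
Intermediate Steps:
v = -2973 (v = 4662 - 7635 = -2973)
b(G) = -104/G + 4*G/51 (b(G) = 8*(G/102 - 13/G) = 8*(-13/G + G/102) = -104/G + 4*G/51)
Z = 1/20388 (Z = 1/(23361 - 2973) = 1/20388 ≈ 4.9048e-5)
b(m(-11)) - Z = (-104/(-11) + (4/51)*(-11)) - 1*1/20388 = (-104*(-1/11) - 44/51) - 1/20388 = (104/11 - 44/51) - 1/20388 = 4820/561 - 1/20388 = 32756533/3812556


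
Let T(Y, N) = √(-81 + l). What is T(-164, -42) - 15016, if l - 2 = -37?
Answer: -15016 + 2*I*√29 ≈ -15016.0 + 10.77*I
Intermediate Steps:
l = -35 (l = 2 - 37 = -35)
T(Y, N) = 2*I*√29 (T(Y, N) = √(-81 - 35) = √(-116) = 2*I*√29)
T(-164, -42) - 15016 = 2*I*√29 - 15016 = -15016 + 2*I*√29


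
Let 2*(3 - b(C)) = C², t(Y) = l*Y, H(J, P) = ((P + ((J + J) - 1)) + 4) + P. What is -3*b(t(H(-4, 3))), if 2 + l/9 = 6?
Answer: 1935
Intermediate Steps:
l = 36 (l = -18 + 9*6 = -18 + 54 = 36)
H(J, P) = 3 + 2*J + 2*P (H(J, P) = ((P + (2*J - 1)) + 4) + P = ((P + (-1 + 2*J)) + 4) + P = ((-1 + P + 2*J) + 4) + P = (3 + P + 2*J) + P = 3 + 2*J + 2*P)
t(Y) = 36*Y
b(C) = 3 - C²/2
-3*b(t(H(-4, 3))) = -3*(3 - 1296*(3 + 2*(-4) + 2*3)²/2) = -3*(3 - 1296*(3 - 8 + 6)²/2) = -3*(3 - (36*1)²/2) = -3*(3 - ½*36²) = -3*(3 - ½*1296) = -3*(3 - 648) = -3*(-645) = 1935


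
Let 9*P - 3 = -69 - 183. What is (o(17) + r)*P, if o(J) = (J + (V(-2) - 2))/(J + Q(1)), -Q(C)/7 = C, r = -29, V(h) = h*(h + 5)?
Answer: 23323/30 ≈ 777.43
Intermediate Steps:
V(h) = h*(5 + h)
Q(C) = -7*C
o(J) = (-8 + J)/(-7 + J) (o(J) = (J + (-2*(5 - 2) - 2))/(J - 7*1) = (J + (-2*3 - 2))/(J - 7) = (J + (-6 - 2))/(-7 + J) = (J - 8)/(-7 + J) = (-8 + J)/(-7 + J))
P = -83/3 (P = 1/3 + (-69 - 183)/9 = 1/3 + (1/9)*(-252) = 1/3 - 28 = -83/3 ≈ -27.667)
(o(17) + r)*P = ((-8 + 17)/(-7 + 17) - 29)*(-83/3) = (9/10 - 29)*(-83/3) = -281/10*(-83/3) = 23323/30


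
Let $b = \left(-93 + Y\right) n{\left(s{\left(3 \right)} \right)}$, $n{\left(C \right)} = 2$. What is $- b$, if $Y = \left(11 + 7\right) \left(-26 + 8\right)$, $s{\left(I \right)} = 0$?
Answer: $834$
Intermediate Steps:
$Y = -324$ ($Y = 18 \left(-18\right) = -324$)
$b = -834$ ($b = \left(-93 - 324\right) 2 = \left(-417\right) 2 = -834$)
$- b = \left(-1\right) \left(-834\right) = 834$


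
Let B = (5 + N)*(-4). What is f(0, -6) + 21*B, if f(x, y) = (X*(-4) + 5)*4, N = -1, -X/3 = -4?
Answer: -508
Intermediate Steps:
X = 12 (X = -3*(-4) = 12)
f(x, y) = -172 (f(x, y) = (12*(-4) + 5)*4 = (-48 + 5)*4 = -43*4 = -172)
B = -16 (B = (5 - 1)*(-4) = 4*(-4) = -16)
f(0, -6) + 21*B = -172 + 21*(-16) = -172 - 336 = -508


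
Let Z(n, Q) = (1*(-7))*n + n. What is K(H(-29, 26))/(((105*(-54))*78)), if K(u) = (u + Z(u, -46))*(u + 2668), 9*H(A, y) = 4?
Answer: 24016/1791153 ≈ 0.013408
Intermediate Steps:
H(A, y) = 4/9 (H(A, y) = (⅑)*4 = 4/9)
Z(n, Q) = -6*n (Z(n, Q) = -7*n + n = -6*n)
K(u) = -5*u*(2668 + u) (K(u) = (u - 6*u)*(u + 2668) = (-5*u)*(2668 + u) = -5*u*(2668 + u))
K(H(-29, 26))/(((105*(-54))*78)) = (5*(4/9)*(-2668 - 1*4/9))/(((105*(-54))*78)) = (5*(4/9)*(-2668 - 4/9))/((-5670*78)) = (5*(4/9)*(-24016/9))/(-442260) = -480320/81*(-1/442260) = 24016/1791153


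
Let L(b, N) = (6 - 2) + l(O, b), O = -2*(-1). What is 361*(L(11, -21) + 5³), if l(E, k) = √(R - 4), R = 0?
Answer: 46569 + 722*I ≈ 46569.0 + 722.0*I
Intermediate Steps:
O = 2
l(E, k) = 2*I (l(E, k) = √(0 - 4) = √(-4) = 2*I)
L(b, N) = 4 + 2*I (L(b, N) = (6 - 2) + 2*I = 4 + 2*I)
361*(L(11, -21) + 5³) = 361*((4 + 2*I) + 5³) = 361*((4 + 2*I) + 125) = 361*(129 + 2*I) = 46569 + 722*I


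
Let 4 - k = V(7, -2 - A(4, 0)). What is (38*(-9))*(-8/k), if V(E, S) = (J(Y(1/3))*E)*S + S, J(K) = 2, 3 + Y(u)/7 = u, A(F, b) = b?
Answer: 1368/17 ≈ 80.471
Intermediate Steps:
Y(u) = -21 + 7*u
V(E, S) = S + 2*E*S (V(E, S) = (2*E)*S + S = 2*E*S + S = S + 2*E*S)
k = 34 (k = 4 - (-2 - 1*0)*(1 + 2*7) = 4 - (-2 + 0)*(1 + 14) = 4 - (-2)*15 = 4 - 1*(-30) = 4 + 30 = 34)
(38*(-9))*(-8/k) = (38*(-9))*(-8/34) = -(-2736)/34 = -342*(-4/17) = 1368/17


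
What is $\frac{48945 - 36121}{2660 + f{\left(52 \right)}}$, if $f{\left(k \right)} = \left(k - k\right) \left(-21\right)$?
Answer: $\frac{458}{95} \approx 4.8211$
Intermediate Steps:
$f{\left(k \right)} = 0$ ($f{\left(k \right)} = 0 \left(-21\right) = 0$)
$\frac{48945 - 36121}{2660 + f{\left(52 \right)}} = \frac{48945 - 36121}{2660 + 0} = \frac{12824}{2660} = 12824 \cdot \frac{1}{2660} = \frac{458}{95}$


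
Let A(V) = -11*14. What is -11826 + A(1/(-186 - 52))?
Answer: -11980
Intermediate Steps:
A(V) = -154
-11826 + A(1/(-186 - 52)) = -11826 - 154 = -11980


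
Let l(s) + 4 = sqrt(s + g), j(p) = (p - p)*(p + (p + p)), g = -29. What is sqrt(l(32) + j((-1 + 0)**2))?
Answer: sqrt(-4 + sqrt(3)) ≈ 1.506*I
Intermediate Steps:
j(p) = 0 (j(p) = 0*(p + 2*p) = 0*(3*p) = 0)
l(s) = -4 + sqrt(-29 + s) (l(s) = -4 + sqrt(s - 29) = -4 + sqrt(-29 + s))
sqrt(l(32) + j((-1 + 0)**2)) = sqrt((-4 + sqrt(-29 + 32)) + 0) = sqrt((-4 + sqrt(3)) + 0) = sqrt(-4 + sqrt(3))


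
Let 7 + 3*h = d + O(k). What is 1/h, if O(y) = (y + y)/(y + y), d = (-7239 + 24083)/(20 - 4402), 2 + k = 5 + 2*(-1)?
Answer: -6573/21568 ≈ -0.30476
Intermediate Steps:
k = 1 (k = -2 + (5 + 2*(-1)) = -2 + (5 - 2) = -2 + 3 = 1)
d = -8422/2191 (d = 16844/(-4382) = 16844*(-1/4382) = -8422/2191 ≈ -3.8439)
O(y) = 1 (O(y) = (2*y)/((2*y)) = (2*y)*(1/(2*y)) = 1)
h = -21568/6573 (h = -7/3 + (-8422/2191 + 1)/3 = -7/3 + (⅓)*(-6231/2191) = -7/3 - 2077/2191 = -21568/6573 ≈ -3.2813)
1/h = 1/(-21568/6573) = -6573/21568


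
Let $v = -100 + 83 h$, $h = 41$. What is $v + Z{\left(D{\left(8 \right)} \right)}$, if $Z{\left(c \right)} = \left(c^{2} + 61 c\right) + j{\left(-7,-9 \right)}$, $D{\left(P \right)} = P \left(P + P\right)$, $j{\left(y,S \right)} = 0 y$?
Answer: $27495$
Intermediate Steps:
$j{\left(y,S \right)} = 0$
$D{\left(P \right)} = 2 P^{2}$ ($D{\left(P \right)} = P 2 P = 2 P^{2}$)
$Z{\left(c \right)} = c^{2} + 61 c$ ($Z{\left(c \right)} = \left(c^{2} + 61 c\right) + 0 = c^{2} + 61 c$)
$v = 3303$ ($v = -100 + 83 \cdot 41 = -100 + 3403 = 3303$)
$v + Z{\left(D{\left(8 \right)} \right)} = 3303 + 2 \cdot 8^{2} \left(61 + 2 \cdot 8^{2}\right) = 3303 + 2 \cdot 64 \left(61 + 2 \cdot 64\right) = 3303 + 128 \left(61 + 128\right) = 3303 + 128 \cdot 189 = 3303 + 24192 = 27495$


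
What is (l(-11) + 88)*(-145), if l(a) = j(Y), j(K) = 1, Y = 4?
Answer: -12905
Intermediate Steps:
l(a) = 1
(l(-11) + 88)*(-145) = (1 + 88)*(-145) = 89*(-145) = -12905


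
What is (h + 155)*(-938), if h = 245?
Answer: -375200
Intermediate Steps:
(h + 155)*(-938) = (245 + 155)*(-938) = 400*(-938) = -375200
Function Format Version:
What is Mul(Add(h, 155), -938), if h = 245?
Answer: -375200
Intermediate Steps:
Mul(Add(h, 155), -938) = Mul(Add(245, 155), -938) = Mul(400, -938) = -375200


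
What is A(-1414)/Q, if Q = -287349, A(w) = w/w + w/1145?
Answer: 269/329014605 ≈ 8.1759e-7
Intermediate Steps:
A(w) = 1 + w/1145 (A(w) = 1 + w*(1/1145) = 1 + w/1145)
A(-1414)/Q = (1 + (1/1145)*(-1414))/(-287349) = (1 - 1414/1145)*(-1/287349) = -269/1145*(-1/287349) = 269/329014605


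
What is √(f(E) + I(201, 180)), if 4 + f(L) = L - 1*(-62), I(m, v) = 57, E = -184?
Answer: I*√69 ≈ 8.3066*I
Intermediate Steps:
f(L) = 58 + L (f(L) = -4 + (L - 1*(-62)) = -4 + (L + 62) = -4 + (62 + L) = 58 + L)
√(f(E) + I(201, 180)) = √((58 - 184) + 57) = √(-126 + 57) = √(-69) = I*√69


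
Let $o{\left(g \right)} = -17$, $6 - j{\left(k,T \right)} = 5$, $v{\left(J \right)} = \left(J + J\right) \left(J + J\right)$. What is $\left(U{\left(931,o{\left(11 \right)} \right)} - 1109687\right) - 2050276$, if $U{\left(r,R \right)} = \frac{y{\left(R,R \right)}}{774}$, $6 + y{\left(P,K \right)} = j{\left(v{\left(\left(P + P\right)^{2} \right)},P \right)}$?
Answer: $- \frac{2445811367}{774} \approx -3.16 \cdot 10^{6}$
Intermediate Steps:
$v{\left(J \right)} = 4 J^{2}$ ($v{\left(J \right)} = 2 J 2 J = 4 J^{2}$)
$j{\left(k,T \right)} = 1$ ($j{\left(k,T \right)} = 6 - 5 = 1$)
$y{\left(P,K \right)} = -5$ ($y{\left(P,K \right)} = -6 + 1 = -5$)
$U{\left(r,R \right)} = - \frac{5}{774}$
$\left(U{\left(931,o{\left(11 \right)} \right)} - 1109687\right) - 2050276 = \left(- \frac{5}{774} - 1109687\right) - 2050276 = - \frac{858897743}{774} - 2050276 = - \frac{2445811367}{774}$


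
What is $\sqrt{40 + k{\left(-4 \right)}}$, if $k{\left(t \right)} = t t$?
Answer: $2 \sqrt{14} \approx 7.4833$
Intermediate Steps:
$k{\left(t \right)} = t^{2}$
$\sqrt{40 + k{\left(-4 \right)}} = \sqrt{40 + \left(-4\right)^{2}} = \sqrt{40 + 16} = \sqrt{56} = 2 \sqrt{14}$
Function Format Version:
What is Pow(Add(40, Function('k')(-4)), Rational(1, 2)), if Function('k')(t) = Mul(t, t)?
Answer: Mul(2, Pow(14, Rational(1, 2))) ≈ 7.4833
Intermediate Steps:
Function('k')(t) = Pow(t, 2)
Pow(Add(40, Function('k')(-4)), Rational(1, 2)) = Pow(Add(40, Pow(-4, 2)), Rational(1, 2)) = Pow(Add(40, 16), Rational(1, 2)) = Pow(56, Rational(1, 2)) = Mul(2, Pow(14, Rational(1, 2)))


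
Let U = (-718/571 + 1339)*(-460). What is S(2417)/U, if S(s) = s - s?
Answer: 0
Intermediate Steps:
S(s) = 0
U = -351371460/571 (U = (-718*1/571 + 1339)*(-460) = (-718/571 + 1339)*(-460) = (763851/571)*(-460) = -351371460/571 ≈ -6.1536e+5)
S(2417)/U = 0/(-351371460/571) = 0*(-571/351371460) = 0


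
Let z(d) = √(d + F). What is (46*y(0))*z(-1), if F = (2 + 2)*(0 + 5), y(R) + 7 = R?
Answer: -322*√19 ≈ -1403.6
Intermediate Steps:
y(R) = -7 + R
F = 20 (F = 4*5 = 20)
z(d) = √(20 + d) (z(d) = √(d + 20) = √(20 + d))
(46*y(0))*z(-1) = (46*(-7 + 0))*√(20 - 1) = (46*(-7))*√19 = -322*√19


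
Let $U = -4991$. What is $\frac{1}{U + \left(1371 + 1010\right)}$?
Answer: $- \frac{1}{2610} \approx -0.00038314$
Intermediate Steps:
$\frac{1}{U + \left(1371 + 1010\right)} = \frac{1}{-4991 + \left(1371 + 1010\right)} = \frac{1}{-4991 + 2381} = \frac{1}{-2610} = - \frac{1}{2610}$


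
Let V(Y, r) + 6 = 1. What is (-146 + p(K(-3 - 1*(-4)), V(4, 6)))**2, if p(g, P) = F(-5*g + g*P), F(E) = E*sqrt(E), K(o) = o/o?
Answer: 20316 + 2920*I*sqrt(10) ≈ 20316.0 + 9233.8*I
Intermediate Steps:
K(o) = 1
V(Y, r) = -5 (V(Y, r) = -6 + 1 = -5)
F(E) = E**(3/2)
p(g, P) = (-5*g + P*g)**(3/2) (p(g, P) = (-5*g + g*P)**(3/2) = (-5*g + P*g)**(3/2))
(-146 + p(K(-3 - 1*(-4)), V(4, 6)))**2 = (-146 + (1*(-5 - 5))**(3/2))**2 = (-146 + (1*(-10))**(3/2))**2 = (-146 + (-10)**(3/2))**2 = (-146 - 10*I*sqrt(10))**2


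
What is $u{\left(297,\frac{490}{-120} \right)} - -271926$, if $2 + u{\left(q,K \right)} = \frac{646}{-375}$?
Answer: $\frac{101970854}{375} \approx 2.7192 \cdot 10^{5}$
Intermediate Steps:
$u{\left(q,K \right)} = - \frac{1396}{375}$ ($u{\left(q,K \right)} = -2 + \frac{646}{-375} = -2 + 646 \left(- \frac{1}{375}\right) = -2 - \frac{646}{375} = - \frac{1396}{375}$)
$u{\left(297,\frac{490}{-120} \right)} - -271926 = - \frac{1396}{375} - -271926 = - \frac{1396}{375} + 271926 = \frac{101970854}{375}$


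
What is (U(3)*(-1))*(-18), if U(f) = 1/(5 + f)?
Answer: 9/4 ≈ 2.2500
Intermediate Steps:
(U(3)*(-1))*(-18) = (-1/(5 + 3))*(-18) = (-1/8)*(-18) = ((⅛)*(-1))*(-18) = -⅛*(-18) = 9/4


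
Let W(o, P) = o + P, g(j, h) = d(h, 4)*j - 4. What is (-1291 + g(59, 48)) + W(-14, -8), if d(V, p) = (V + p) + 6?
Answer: 2105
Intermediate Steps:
d(V, p) = 6 + V + p
g(j, h) = -4 + j*(10 + h) (g(j, h) = (6 + h + 4)*j - 4 = (10 + h)*j - 4 = j*(10 + h) - 4 = -4 + j*(10 + h))
W(o, P) = P + o
(-1291 + g(59, 48)) + W(-14, -8) = (-1291 + (-4 + 59*(10 + 48))) + (-8 - 14) = (-1291 + (-4 + 59*58)) - 22 = (-1291 + (-4 + 3422)) - 22 = (-1291 + 3418) - 22 = 2127 - 22 = 2105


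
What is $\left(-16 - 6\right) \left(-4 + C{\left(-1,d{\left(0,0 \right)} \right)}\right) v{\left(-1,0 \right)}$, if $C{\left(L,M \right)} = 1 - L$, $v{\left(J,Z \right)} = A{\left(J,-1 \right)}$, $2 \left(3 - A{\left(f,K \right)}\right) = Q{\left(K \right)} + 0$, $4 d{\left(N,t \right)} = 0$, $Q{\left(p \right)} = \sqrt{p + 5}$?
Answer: $88$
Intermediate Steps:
$Q{\left(p \right)} = \sqrt{5 + p}$
$d{\left(N,t \right)} = 0$ ($d{\left(N,t \right)} = \frac{1}{4} \cdot 0 = 0$)
$A{\left(f,K \right)} = 3 - \frac{\sqrt{5 + K}}{2}$ ($A{\left(f,K \right)} = 3 - \frac{\sqrt{5 + K} + 0}{2} = 3 - \frac{\sqrt{5 + K}}{2}$)
$v{\left(J,Z \right)} = 2$ ($v{\left(J,Z \right)} = 3 - \frac{\sqrt{5 - 1}}{2} = 3 - \frac{\sqrt{4}}{2} = 3 - 1 = 2$)
$\left(-16 - 6\right) \left(-4 + C{\left(-1,d{\left(0,0 \right)} \right)}\right) v{\left(-1,0 \right)} = \left(-16 - 6\right) \left(-4 + \left(1 - -1\right)\right) 2 = - 22 \left(-4 + \left(1 + 1\right)\right) 2 = - 22 \left(-4 + 2\right) 2 = - 22 \left(\left(-2\right) 2\right) = \left(-22\right) \left(-4\right) = 88$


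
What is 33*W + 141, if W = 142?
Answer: 4827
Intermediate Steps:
33*W + 141 = 33*142 + 141 = 4686 + 141 = 4827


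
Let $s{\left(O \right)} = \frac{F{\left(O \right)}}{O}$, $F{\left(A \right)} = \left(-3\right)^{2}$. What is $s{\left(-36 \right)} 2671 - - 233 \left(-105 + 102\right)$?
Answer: $- \frac{5467}{4} \approx -1366.8$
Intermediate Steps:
$F{\left(A \right)} = 9$
$s{\left(O \right)} = \frac{9}{O}$
$s{\left(-36 \right)} 2671 - - 233 \left(-105 + 102\right) = \frac{9}{-36} \cdot 2671 - - 233 \left(-105 + 102\right) = 9 \left(- \frac{1}{36}\right) 2671 - \left(-233\right) \left(-3\right) = \left(- \frac{1}{4}\right) 2671 - 699 = - \frac{2671}{4} - 699 = - \frac{5467}{4}$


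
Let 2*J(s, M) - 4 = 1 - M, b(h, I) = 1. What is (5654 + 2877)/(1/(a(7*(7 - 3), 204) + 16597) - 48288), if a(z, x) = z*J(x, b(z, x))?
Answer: -142066743/804140063 ≈ -0.17667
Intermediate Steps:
J(s, M) = 5/2 - M/2 (J(s, M) = 2 + (1 - M)/2 = 2 + (½ - M/2) = 5/2 - M/2)
a(z, x) = 2*z (a(z, x) = z*(5/2 - ½*1) = z*(5/2 - ½) = z*2 = 2*z)
(5654 + 2877)/(1/(a(7*(7 - 3), 204) + 16597) - 48288) = (5654 + 2877)/(1/(2*(7*(7 - 3)) + 16597) - 48288) = 8531/(1/(2*(7*4) + 16597) - 48288) = 8531/(1/(2*28 + 16597) - 48288) = 8531/(1/(56 + 16597) - 48288) = 8531/(1/16653 - 48288) = 8531/(-804140063/16653) = 8531*(-16653/804140063) = -142066743/804140063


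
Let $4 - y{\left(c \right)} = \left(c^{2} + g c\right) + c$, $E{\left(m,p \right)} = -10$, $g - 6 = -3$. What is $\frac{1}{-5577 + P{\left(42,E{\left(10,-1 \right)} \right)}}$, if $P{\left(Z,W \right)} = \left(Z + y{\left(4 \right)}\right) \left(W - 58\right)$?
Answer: $- \frac{1}{6529} \approx -0.00015316$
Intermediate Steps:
$g = 3$ ($g = 6 - 3 = 3$)
$y{\left(c \right)} = 4 - c^{2} - 4 c$ ($y{\left(c \right)} = 4 - \left(\left(c^{2} + 3 c\right) + c\right) = 4 - \left(c^{2} + 4 c\right) = 4 - c^{2} - 4 c$)
$P{\left(Z,W \right)} = \left(-58 + W\right) \left(-28 + Z\right)$ ($P{\left(Z,W \right)} = \left(Z - 28\right) \left(W - 58\right) = \left(Z - 28\right) \left(-58 + W\right) = \left(-28 + Z\right) \left(-58 + W\right) = \left(-58 + W\right) \left(-28 + Z\right)$)
$\frac{1}{-5577 + P{\left(42,E{\left(10,-1 \right)} \right)}} = \frac{1}{-5577 - 952} = \frac{1}{-6529} = - \frac{1}{6529}$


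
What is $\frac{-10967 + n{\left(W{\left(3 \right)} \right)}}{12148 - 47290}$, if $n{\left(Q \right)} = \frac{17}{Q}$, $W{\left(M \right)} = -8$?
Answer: $\frac{29251}{93712} \approx 0.31214$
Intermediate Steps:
$\frac{-10967 + n{\left(W{\left(3 \right)} \right)}}{12148 - 47290} = \frac{-10967 + \frac{17}{-8}}{12148 - 47290} = \frac{-10967 + 17 \left(- \frac{1}{8}\right)}{-35142} = \left(-10967 - \frac{17}{8}\right) \left(- \frac{1}{35142}\right) = \left(- \frac{87753}{8}\right) \left(- \frac{1}{35142}\right) = \frac{29251}{93712}$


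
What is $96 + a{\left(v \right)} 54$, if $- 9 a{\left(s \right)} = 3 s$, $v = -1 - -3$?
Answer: $60$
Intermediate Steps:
$v = 2$ ($v = -1 + 3 = 2$)
$a{\left(s \right)} = - \frac{s}{3}$ ($a{\left(s \right)} = - \frac{3 s}{9} = - \frac{s}{3}$)
$96 + a{\left(v \right)} 54 = 96 + \left(- \frac{1}{3}\right) 2 \cdot 54 = 96 - 36 = 60$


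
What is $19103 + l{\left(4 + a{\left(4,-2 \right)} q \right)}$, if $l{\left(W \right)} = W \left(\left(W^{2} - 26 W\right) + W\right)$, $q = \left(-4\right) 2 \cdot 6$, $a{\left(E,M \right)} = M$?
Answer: $769103$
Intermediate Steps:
$q = -48$ ($q = \left(-8\right) 6 = -48$)
$l{\left(W \right)} = W \left(W^{2} - 25 W\right)$
$19103 + l{\left(4 + a{\left(4,-2 \right)} q \right)} = 19103 + \left(4 - -96\right)^{2} \left(-25 + \left(4 - -96\right)\right) = 19103 + \left(4 + 96\right)^{2} \left(-25 + \left(4 + 96\right)\right) = 19103 + 100^{2} \left(-25 + 100\right) = 19103 + 10000 \cdot 75 = 19103 + 750000 = 769103$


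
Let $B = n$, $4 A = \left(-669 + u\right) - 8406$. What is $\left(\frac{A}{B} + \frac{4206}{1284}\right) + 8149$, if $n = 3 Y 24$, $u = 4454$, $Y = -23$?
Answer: $\frac{5778566591}{708768} \approx 8153.0$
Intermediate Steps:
$A = - \frac{4621}{4}$ ($A = \frac{\left(-669 + 4454\right) - 8406}{4} = \frac{3785 - 8406}{4} = \frac{1}{4} \left(-4621\right) = - \frac{4621}{4} \approx -1155.3$)
$n = -1656$ ($n = 3 \left(-23\right) 24 = \left(-69\right) 24 = -1656$)
$B = -1656$
$\left(\frac{A}{B} + \frac{4206}{1284}\right) + 8149 = \left(- \frac{4621}{4 \left(-1656\right)} + \frac{4206}{1284}\right) + 8149 = \left(\left(- \frac{4621}{4}\right) \left(- \frac{1}{1656}\right) + 4206 \cdot \frac{1}{1284}\right) + 8149 = \left(\frac{4621}{6624} + \frac{701}{214}\right) + 8149 = \frac{2816159}{708768} + 8149 = \frac{5778566591}{708768}$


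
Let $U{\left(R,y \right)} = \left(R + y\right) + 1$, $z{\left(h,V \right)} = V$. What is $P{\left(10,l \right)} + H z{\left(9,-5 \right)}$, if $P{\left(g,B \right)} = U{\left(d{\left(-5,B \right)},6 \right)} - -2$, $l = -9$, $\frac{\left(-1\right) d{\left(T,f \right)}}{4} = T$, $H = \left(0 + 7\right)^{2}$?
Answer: $-216$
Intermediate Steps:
$H = 49$ ($H = 7^{2} = 49$)
$d{\left(T,f \right)} = - 4 T$
$U{\left(R,y \right)} = 1 + R + y$
$P{\left(g,B \right)} = 29$ ($P{\left(g,B \right)} = \left(1 - -20 + 6\right) - -2 = \left(1 + 20 + 6\right) + 2 = 27 + 2 = 29$)
$P{\left(10,l \right)} + H z{\left(9,-5 \right)} = 29 + 49 \left(-5\right) = 29 - 245 = -216$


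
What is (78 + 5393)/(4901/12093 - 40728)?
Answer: -2281407/16983407 ≈ -0.13433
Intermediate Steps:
(78 + 5393)/(4901/12093 - 40728) = 5471/(4901*(1/12093) - 40728) = 5471/(169/417 - 40728) = 5471/(-16983407/417) = 5471*(-417/16983407) = -2281407/16983407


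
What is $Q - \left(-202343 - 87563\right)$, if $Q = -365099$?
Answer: $-75193$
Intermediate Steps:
$Q - \left(-202343 - 87563\right) = -365099 - \left(-202343 - 87563\right) = -365099 - -289906 = -365099 + 289906 = -75193$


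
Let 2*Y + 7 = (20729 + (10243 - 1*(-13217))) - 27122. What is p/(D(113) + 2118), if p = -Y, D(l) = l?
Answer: -8530/2231 ≈ -3.8234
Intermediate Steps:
Y = 8530 (Y = -7/2 + ((20729 + (10243 - 1*(-13217))) - 27122)/2 = -7/2 + ((20729 + (10243 + 13217)) - 27122)/2 = -7/2 + ((20729 + 23460) - 27122)/2 = -7/2 + (44189 - 27122)/2 = -7/2 + (1/2)*17067 = -7/2 + 17067/2 = 8530)
p = -8530 (p = -1*8530 = -8530)
p/(D(113) + 2118) = -8530/(113 + 2118) = -8530/2231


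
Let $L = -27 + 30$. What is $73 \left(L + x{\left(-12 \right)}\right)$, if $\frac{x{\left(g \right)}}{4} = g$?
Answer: $-3285$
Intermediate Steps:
$x{\left(g \right)} = 4 g$
$L = 3$
$73 \left(L + x{\left(-12 \right)}\right) = 73 \left(3 + 4 \left(-12\right)\right) = 73 \left(3 - 48\right) = 73 \left(-45\right) = -3285$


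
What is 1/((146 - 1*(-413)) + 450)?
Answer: 1/1009 ≈ 0.00099108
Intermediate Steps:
1/((146 - 1*(-413)) + 450) = 1/((146 + 413) + 450) = 1/(559 + 450) = 1/1009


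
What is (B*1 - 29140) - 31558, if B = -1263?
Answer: -61961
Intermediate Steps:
(B*1 - 29140) - 31558 = (-1263*1 - 29140) - 31558 = (-1263 - 29140) - 31558 = -30403 - 31558 = -61961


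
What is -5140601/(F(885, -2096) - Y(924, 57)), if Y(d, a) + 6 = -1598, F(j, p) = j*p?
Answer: 5140601/1853356 ≈ 2.7737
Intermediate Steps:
Y(d, a) = -1604 (Y(d, a) = -6 - 1598 = -1604)
-5140601/(F(885, -2096) - Y(924, 57)) = -5140601/(885*(-2096) - 1*(-1604)) = -5140601/(-1854960 + 1604) = -5140601/(-1853356) = -5140601*(-1/1853356) = 5140601/1853356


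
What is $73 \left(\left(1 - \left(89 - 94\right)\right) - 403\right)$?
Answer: $-28981$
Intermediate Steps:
$73 \left(\left(1 - \left(89 - 94\right)\right) - 403\right) = 73 \left(\left(1 - -5\right) - 403\right) = 73 \left(\left(1 + 5\right) - 403\right) = 73 \left(6 - 403\right) = 73 \left(-397\right) = -28981$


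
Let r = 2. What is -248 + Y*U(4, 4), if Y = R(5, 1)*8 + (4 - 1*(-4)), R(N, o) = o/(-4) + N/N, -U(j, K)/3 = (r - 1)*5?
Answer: -458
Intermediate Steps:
U(j, K) = -15 (U(j, K) = -3*(2 - 1)*5 = -3*5 = -15)
R(N, o) = 1 - o/4 (R(N, o) = o*(-1/4) + 1 = -o/4 + 1 = 1 - o/4)
Y = 14 (Y = (1 - 1/4*1)*8 + (4 - 1*(-4)) = (1 - 1/4)*8 + (4 + 4) = (3/4)*8 + 8 = 6 + 8 = 14)
-248 + Y*U(4, 4) = -248 + 14*(-15) = -248 - 210 = -458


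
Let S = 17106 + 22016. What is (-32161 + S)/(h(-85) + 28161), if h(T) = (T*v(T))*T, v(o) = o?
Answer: -6961/585964 ≈ -0.011880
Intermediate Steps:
S = 39122
h(T) = T**3 (h(T) = (T*T)*T = T**2*T = T**3)
(-32161 + S)/(h(-85) + 28161) = (-32161 + 39122)/((-85)**3 + 28161) = 6961/(-614125 + 28161) = 6961/(-585964) = 6961*(-1/585964) = -6961/585964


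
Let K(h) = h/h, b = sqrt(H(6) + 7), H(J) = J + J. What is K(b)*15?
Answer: 15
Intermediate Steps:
H(J) = 2*J
b = sqrt(19) (b = sqrt(2*6 + 7) = sqrt(12 + 7) = sqrt(19) ≈ 4.3589)
K(h) = 1
K(b)*15 = 1*15 = 15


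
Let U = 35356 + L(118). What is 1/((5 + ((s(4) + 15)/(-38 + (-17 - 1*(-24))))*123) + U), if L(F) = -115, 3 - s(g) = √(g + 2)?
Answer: 16901386/594499119485 - 3813*√6/1188998238970 ≈ 2.8422e-5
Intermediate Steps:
s(g) = 3 - √(2 + g) (s(g) = 3 - √(g + 2) = 3 - √(2 + g))
U = 35241 (U = 35356 - 115 = 35241)
1/((5 + ((s(4) + 15)/(-38 + (-17 - 1*(-24))))*123) + U) = 1/((5 + (((3 - √(2 + 4)) + 15)/(-38 + (-17 - 1*(-24))))*123) + 35241) = 1/((5 + (((3 - √6) + 15)/(-38 + (-17 + 24)))*123) + 35241) = 1/((5 + ((18 - √6)/(-38 + 7))*123) + 35241) = 1/((5 + ((18 - √6)/(-31))*123) + 35241) = 1/((5 + ((18 - √6)*(-1/31))*123) + 35241) = 1/((5 + (-18/31 + √6/31)*123) + 35241) = 1/((5 + (-2214/31 + 123*√6/31)) + 35241) = 1/((-2059/31 + 123*√6/31) + 35241) = 1/(1090412/31 + 123*√6/31)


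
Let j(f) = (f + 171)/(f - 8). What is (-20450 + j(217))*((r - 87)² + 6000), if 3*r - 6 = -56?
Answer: -214710203434/627 ≈ -3.4244e+8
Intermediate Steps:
r = -50/3 (r = 2 + (⅓)*(-56) = 2 - 56/3 = -50/3 ≈ -16.667)
j(f) = (171 + f)/(-8 + f)
(-20450 + j(217))*((r - 87)² + 6000) = (-20450 + (171 + 217)/(-8 + 217))*((-50/3 - 87)² + 6000) = (-20450 + 388/209)*((-311/3)² + 6000) = (-20450 + (1/209)*388)*(96721/9 + 6000) = (-20450 + 388/209)*(150721/9) = -4273662/209*150721/9 = -214710203434/627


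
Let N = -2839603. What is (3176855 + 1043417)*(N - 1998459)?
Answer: -20417937592864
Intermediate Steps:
(3176855 + 1043417)*(N - 1998459) = (3176855 + 1043417)*(-2839603 - 1998459) = 4220272*(-4838062) = -20417937592864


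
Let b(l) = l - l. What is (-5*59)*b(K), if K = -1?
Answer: 0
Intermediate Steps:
b(l) = 0
(-5*59)*b(K) = -5*59*0 = -295*0 = 0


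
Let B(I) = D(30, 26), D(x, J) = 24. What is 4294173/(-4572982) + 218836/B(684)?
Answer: 62539376800/6859473 ≈ 9117.2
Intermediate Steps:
B(I) = 24
4294173/(-4572982) + 218836/B(684) = 4294173/(-4572982) + 218836/24 = 4294173*(-1/4572982) + 218836*(1/24) = -4294173/4572982 + 54709/6 = 62539376800/6859473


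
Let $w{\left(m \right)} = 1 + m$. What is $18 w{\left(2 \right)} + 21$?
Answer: $75$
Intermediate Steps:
$18 w{\left(2 \right)} + 21 = 18 \left(1 + 2\right) + 21 = 18 \cdot 3 + 21 = 54 + 21 = 75$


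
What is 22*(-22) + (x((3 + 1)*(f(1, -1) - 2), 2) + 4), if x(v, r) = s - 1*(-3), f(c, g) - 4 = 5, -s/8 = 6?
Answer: -525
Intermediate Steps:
s = -48 (s = -8*6 = -48)
f(c, g) = 9 (f(c, g) = 4 + 5 = 9)
x(v, r) = -45 (x(v, r) = -48 - 1*(-3) = -48 + 3 = -45)
22*(-22) + (x((3 + 1)*(f(1, -1) - 2), 2) + 4) = 22*(-22) + (-45 + 4) = -484 - 41 = -525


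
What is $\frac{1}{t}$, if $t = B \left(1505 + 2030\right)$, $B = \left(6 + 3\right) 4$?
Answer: $\frac{1}{127260} \approx 7.8579 \cdot 10^{-6}$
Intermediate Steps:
$B = 36$ ($B = 9 \cdot 4 = 36$)
$t = 127260$ ($t = 36 \left(1505 + 2030\right) = 36 \cdot 3535 = 127260$)
$\frac{1}{t} = \frac{1}{127260}$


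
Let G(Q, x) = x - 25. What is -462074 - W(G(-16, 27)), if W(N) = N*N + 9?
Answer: -462087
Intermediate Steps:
G(Q, x) = -25 + x
W(N) = 9 + N**2 (W(N) = N**2 + 9 = 9 + N**2)
-462074 - W(G(-16, 27)) = -462074 - (9 + (-25 + 27)**2) = -462074 - (9 + 2**2) = -462074 - (9 + 4) = -462074 - 1*13 = -462074 - 13 = -462087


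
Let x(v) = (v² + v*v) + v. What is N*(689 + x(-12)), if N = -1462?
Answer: -1410830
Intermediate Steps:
x(v) = v + 2*v² (x(v) = (v² + v²) + v = 2*v² + v = v + 2*v²)
N*(689 + x(-12)) = -1462*(689 - 12*(1 + 2*(-12))) = -1462*(689 - 12*(1 - 24)) = -1462*(689 - 12*(-23)) = -1462*(689 + 276) = -1462*965 = -1410830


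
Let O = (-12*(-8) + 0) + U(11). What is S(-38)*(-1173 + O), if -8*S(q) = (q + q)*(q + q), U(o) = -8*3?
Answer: 794922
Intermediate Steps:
U(o) = -24
S(q) = -q**2/2 (S(q) = -(q + q)*(q + q)/8 = -2*q*2*q/8 = -q**2/2)
O = 72 (O = (-12*(-8) + 0) - 24 = (96 + 0) - 24 = 96 - 24 = 72)
S(-38)*(-1173 + O) = (-1/2*(-38)**2)*(-1173 + 72) = -1/2*1444*(-1101) = -722*(-1101) = 794922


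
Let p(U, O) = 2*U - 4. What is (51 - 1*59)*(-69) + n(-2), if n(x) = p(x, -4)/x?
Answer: 556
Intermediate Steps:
p(U, O) = -4 + 2*U
n(x) = (-4 + 2*x)/x
(51 - 1*59)*(-69) + n(-2) = (51 - 1*59)*(-69) + (2 - 4/(-2)) = (51 - 59)*(-69) + (2 - 4*(-½)) = -8*(-69) + (2 + 2) = 552 + 4 = 556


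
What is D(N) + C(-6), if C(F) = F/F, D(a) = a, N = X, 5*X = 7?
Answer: 12/5 ≈ 2.4000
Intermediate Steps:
X = 7/5 (X = (⅕)*7 = 7/5 ≈ 1.4000)
N = 7/5 ≈ 1.4000
C(F) = 1
D(N) + C(-6) = 7/5 + 1 = 12/5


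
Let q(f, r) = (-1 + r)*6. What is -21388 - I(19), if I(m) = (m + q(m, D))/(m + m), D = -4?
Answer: -812733/38 ≈ -21388.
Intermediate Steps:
q(f, r) = -6 + 6*r
I(m) = (-30 + m)/(2*m) (I(m) = (m + (-6 + 6*(-4)))/(m + m) = (m + (-6 - 24))/((2*m)) = (m - 30)*(1/(2*m)) = (-30 + m)*(1/(2*m)) = (-30 + m)/(2*m))
-21388 - I(19) = -21388 - (-30 + 19)/(2*19) = -21388 - (-11)/(2*19) = -21388 - 1*(-11/38) = -21388 + 11/38 = -812733/38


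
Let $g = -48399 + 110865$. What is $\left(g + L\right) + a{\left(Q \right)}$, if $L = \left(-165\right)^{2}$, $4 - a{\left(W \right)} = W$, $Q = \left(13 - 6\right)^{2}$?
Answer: $89646$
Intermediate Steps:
$Q = 49$ ($Q = 7^{2} = 49$)
$a{\left(W \right)} = 4 - W$
$g = 62466$
$L = 27225$
$\left(g + L\right) + a{\left(Q \right)} = \left(62466 + 27225\right) + \left(4 - 49\right) = 89691 + \left(4 - 49\right) = 89691 - 45 = 89646$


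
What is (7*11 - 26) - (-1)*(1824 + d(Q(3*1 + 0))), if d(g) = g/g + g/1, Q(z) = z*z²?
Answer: 1903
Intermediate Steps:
Q(z) = z³
d(g) = 1 + g (d(g) = 1 + g*1 = 1 + g)
(7*11 - 26) - (-1)*(1824 + d(Q(3*1 + 0))) = (7*11 - 26) - (-1)*(1824 + (1 + (3*1 + 0)³)) = (77 - 26) - (-1)*(1824 + (1 + (3 + 0)³)) = 51 - (-1)*(1824 + (1 + 3³)) = 51 - (-1)*(1824 + (1 + 27)) = 51 - (-1)*(1824 + 28) = 51 - (-1)*1852 = 51 - 1*(-1852) = 51 + 1852 = 1903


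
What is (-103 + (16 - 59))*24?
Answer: -3504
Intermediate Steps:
(-103 + (16 - 59))*24 = (-103 - 43)*24 = -146*24 = -3504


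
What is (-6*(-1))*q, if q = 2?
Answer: 12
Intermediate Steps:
(-6*(-1))*q = -6*(-1)*2 = 6*2 = 12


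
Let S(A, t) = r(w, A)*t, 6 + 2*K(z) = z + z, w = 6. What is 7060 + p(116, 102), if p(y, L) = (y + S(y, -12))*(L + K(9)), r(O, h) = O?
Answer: 11812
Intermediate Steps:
K(z) = -3 + z (K(z) = -3 + (z + z)/2 = -3 + (2*z)/2 = -3 + z)
S(A, t) = 6*t
p(y, L) = (-72 + y)*(6 + L) (p(y, L) = (y + 6*(-12))*(L + (-3 + 9)) = (y - 72)*(L + 6) = (-72 + y)*(6 + L))
7060 + p(116, 102) = 7060 + (-432 - 72*102 + 6*116 + 102*116) = 7060 + (-432 - 7344 + 696 + 11832) = 7060 + 4752 = 11812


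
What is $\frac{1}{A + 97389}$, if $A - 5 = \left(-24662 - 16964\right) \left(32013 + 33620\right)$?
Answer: $- \frac{1}{2731941864} \approx -3.6604 \cdot 10^{-10}$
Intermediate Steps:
$A = -2732039253$ ($A = 5 + \left(-24662 - 16964\right) \left(32013 + 33620\right) = 5 - 2732039258 = -2732039253$)
$\frac{1}{A + 97389} = \frac{1}{-2732039253 + 97389} = \frac{1}{-2731941864} = - \frac{1}{2731941864}$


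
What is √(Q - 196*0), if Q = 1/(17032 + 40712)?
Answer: √401/4812 ≈ 0.0041615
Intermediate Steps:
Q = 1/57744 ≈ 1.7318e-5
√(Q - 196*0) = √(1/57744 - 196*0) = √(1/57744 + 0) = √(1/57744) = √401/4812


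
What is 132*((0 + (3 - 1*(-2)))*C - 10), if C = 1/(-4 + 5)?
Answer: -660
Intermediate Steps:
C = 1 (C = 1/1 = 1)
132*((0 + (3 - 1*(-2)))*C - 10) = 132*((0 + (3 - 1*(-2)))*1 - 10) = 132*((0 + (3 + 2))*1 - 10) = 132*((0 + 5)*1 - 10) = 132*(5*1 - 10) = 132*(5 - 10) = 132*(-5) = -660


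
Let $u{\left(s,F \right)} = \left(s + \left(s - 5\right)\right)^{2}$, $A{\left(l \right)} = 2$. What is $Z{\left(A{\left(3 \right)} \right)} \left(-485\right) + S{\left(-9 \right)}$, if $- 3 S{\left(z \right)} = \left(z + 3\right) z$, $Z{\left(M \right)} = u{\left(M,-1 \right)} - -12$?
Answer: $-6323$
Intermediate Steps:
$u{\left(s,F \right)} = \left(-5 + 2 s\right)^{2}$ ($u{\left(s,F \right)} = \left(s + \left(s - 5\right)\right)^{2} = \left(s + \left(-5 + s\right)\right)^{2} = \left(-5 + 2 s\right)^{2}$)
$Z{\left(M \right)} = 12 + \left(-5 + 2 M\right)^{2}$ ($Z{\left(M \right)} = \left(-5 + 2 M\right)^{2} - -12 = \left(-5 + 2 M\right)^{2} + 12 = 12 + \left(-5 + 2 M\right)^{2}$)
$S{\left(z \right)} = - \frac{z \left(3 + z\right)}{3}$ ($S{\left(z \right)} = - \frac{\left(z + 3\right) z}{3} = - \frac{\left(3 + z\right) z}{3} = - \frac{z \left(3 + z\right)}{3}$)
$Z{\left(A{\left(3 \right)} \right)} \left(-485\right) + S{\left(-9 \right)} = \left(12 + \left(-5 + 2 \cdot 2\right)^{2}\right) \left(-485\right) - - 3 \left(3 - 9\right) = \left(12 + \left(-5 + 4\right)^{2}\right) \left(-485\right) - \left(-3\right) \left(-6\right) = \left(12 + \left(-1\right)^{2}\right) \left(-485\right) - 18 = \left(12 + 1\right) \left(-485\right) - 18 = 13 \left(-485\right) - 18 = -6305 - 18 = -6323$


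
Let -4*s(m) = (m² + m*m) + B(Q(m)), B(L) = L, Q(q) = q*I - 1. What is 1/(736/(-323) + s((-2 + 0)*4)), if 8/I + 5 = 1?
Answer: -1292/49133 ≈ -0.026296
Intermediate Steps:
I = -2 (I = 8/(-5 + 1) = 8/(-4) = 8*(-¼) = -2)
Q(q) = -1 - 2*q (Q(q) = q*(-2) - 1 = -2*q - 1 = -1 - 2*q)
s(m) = ¼ + m/2 - m²/2 (s(m) = -((m² + m*m) + (-1 - 2*m))/4 = -((m² + m²) + (-1 - 2*m))/4 = -(2*m² + (-1 - 2*m))/4 = -(-1 - 2*m + 2*m²)/4 = ¼ + m/2 - m²/2)
1/(736/(-323) + s((-2 + 0)*4)) = 1/(736/(-323) + (¼ + ((-2 + 0)*4)/2 - 16*(-2 + 0)²/2)) = 1/(736*(-1/323) + (¼ + (-2*4)/2 - (-2*4)²/2)) = 1/(-736/323 + (¼ + (½)*(-8) - ½*(-8)²)) = 1/(-736/323 + (¼ - 4 - ½*64)) = 1/(-736/323 + (¼ - 4 - 32)) = 1/(-736/323 - 143/4) = 1/(-49133/1292) = -1292/49133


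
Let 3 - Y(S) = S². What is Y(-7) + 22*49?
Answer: 1032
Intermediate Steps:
Y(S) = 3 - S²
Y(-7) + 22*49 = (3 - 1*(-7)²) + 22*49 = (3 - 1*49) + 1078 = (3 - 49) + 1078 = -46 + 1078 = 1032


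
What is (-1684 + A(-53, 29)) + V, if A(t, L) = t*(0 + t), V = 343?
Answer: 1468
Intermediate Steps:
A(t, L) = t**2 (A(t, L) = t*t = t**2)
(-1684 + A(-53, 29)) + V = (-1684 + (-53)**2) + 343 = (-1684 + 2809) + 343 = 1125 + 343 = 1468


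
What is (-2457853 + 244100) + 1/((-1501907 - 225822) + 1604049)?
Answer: -273796971041/123680 ≈ -2.2138e+6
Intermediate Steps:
(-2457853 + 244100) + 1/((-1501907 - 225822) + 1604049) = -2213753 + 1/(-1727729 + 1604049) = -2213753 + 1/(-123680) = -2213753 - 1/123680 = -273796971041/123680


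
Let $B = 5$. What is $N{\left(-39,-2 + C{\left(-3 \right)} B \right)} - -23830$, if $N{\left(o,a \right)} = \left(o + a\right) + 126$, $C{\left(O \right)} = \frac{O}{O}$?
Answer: $23920$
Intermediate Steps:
$C{\left(O \right)} = 1$
$N{\left(o,a \right)} = 126 + a + o$ ($N{\left(o,a \right)} = \left(a + o\right) + 126 = 126 + a + o$)
$N{\left(-39,-2 + C{\left(-3 \right)} B \right)} - -23830 = \left(126 + \left(-2 + 1 \cdot 5\right) - 39\right) - -23830 = \left(126 + \left(-2 + 5\right) - 39\right) + 23830 = \left(126 + 3 - 39\right) + 23830 = 90 + 23830 = 23920$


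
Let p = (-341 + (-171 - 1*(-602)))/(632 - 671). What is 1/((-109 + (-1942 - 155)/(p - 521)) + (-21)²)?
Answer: 6803/2285857 ≈ 0.0029761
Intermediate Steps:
p = -30/13 (p = (-341 + (-171 + 602))/(-39) = (-341 + 431)*(-1/39) = 90*(-1/39) = -30/13 ≈ -2.3077)
1/((-109 + (-1942 - 155)/(p - 521)) + (-21)²) = 1/((-109 + (-1942 - 155)/(-30/13 - 521)) + (-21)²) = 1/((-109 - 2097/(-6803/13)) + 441) = 1/((-109 - 2097*(-13/6803)) + 441) = 1/((-109 + 27261/6803) + 441) = 1/(-714266/6803 + 441) = 1/(2285857/6803) = 6803/2285857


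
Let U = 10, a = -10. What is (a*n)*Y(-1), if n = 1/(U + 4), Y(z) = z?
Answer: 5/7 ≈ 0.71429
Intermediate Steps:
n = 1/14 (n = 1/(10 + 4) = 1/14 ≈ 0.071429)
(a*n)*Y(-1) = -10*1/14*(-1) = -5/7*(-1) = 5/7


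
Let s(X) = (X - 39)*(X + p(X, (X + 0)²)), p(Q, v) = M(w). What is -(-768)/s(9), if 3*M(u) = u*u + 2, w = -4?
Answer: -128/75 ≈ -1.7067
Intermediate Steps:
M(u) = ⅔ + u²/3 (M(u) = (u*u + 2)/3 = (u² + 2)/3 = (2 + u²)/3 = ⅔ + u²/3)
p(Q, v) = 6 (p(Q, v) = ⅔ + (⅓)*(-4)² = ⅔ + (⅓)*16 = ⅔ + 16/3 = 6)
s(X) = (-39 + X)*(6 + X) (s(X) = (X - 39)*(X + 6) = (-39 + X)*(6 + X))
-(-768)/s(9) = -(-768)/(-234 + 9² - 33*9) = -(-768)/(-234 + 81 - 297) = -(-768)/(-450) = -(-768)*(-1)/450 = -1*128/75 = -128/75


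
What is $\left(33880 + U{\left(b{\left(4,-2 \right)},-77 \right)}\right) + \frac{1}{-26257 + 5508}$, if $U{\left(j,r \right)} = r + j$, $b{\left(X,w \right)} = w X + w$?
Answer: $\frac{701170956}{20749} \approx 33793.0$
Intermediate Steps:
$b{\left(X,w \right)} = w + X w$ ($b{\left(X,w \right)} = X w + w = w + X w$)
$U{\left(j,r \right)} = j + r$
$\left(33880 + U{\left(b{\left(4,-2 \right)},-77 \right)}\right) + \frac{1}{-26257 + 5508} = \left(33880 - \left(77 + 2 \left(1 + 4\right)\right)\right) + \frac{1}{-26257 + 5508} = \left(33880 - 87\right) + \frac{1}{-20749} = \left(33880 - 87\right) - \frac{1}{20749} = 33793 - \frac{1}{20749} = \frac{701170956}{20749}$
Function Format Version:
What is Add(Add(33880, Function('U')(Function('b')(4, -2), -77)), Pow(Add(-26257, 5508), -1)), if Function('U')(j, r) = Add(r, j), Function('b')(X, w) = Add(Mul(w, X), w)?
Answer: Rational(701170956, 20749) ≈ 33793.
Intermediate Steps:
Function('b')(X, w) = Add(w, Mul(X, w)) (Function('b')(X, w) = Add(Mul(X, w), w) = Add(w, Mul(X, w)))
Function('U')(j, r) = Add(j, r)
Add(Add(33880, Function('U')(Function('b')(4, -2), -77)), Pow(Add(-26257, 5508), -1)) = Add(Add(33880, Add(Mul(-2, Add(1, 4)), -77)), Pow(Add(-26257, 5508), -1)) = Add(Add(33880, Add(Mul(-2, 5), -77)), Pow(-20749, -1)) = Add(Add(33880, Add(-10, -77)), Rational(-1, 20749)) = Add(Add(33880, -87), Rational(-1, 20749)) = Add(33793, Rational(-1, 20749)) = Rational(701170956, 20749)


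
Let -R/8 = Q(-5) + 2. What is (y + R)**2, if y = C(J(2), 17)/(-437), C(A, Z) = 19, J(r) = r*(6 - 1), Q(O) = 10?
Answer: 4879681/529 ≈ 9224.3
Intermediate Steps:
J(r) = 5*r (J(r) = r*5 = 5*r)
y = -1/23 (y = 19/(-437) = 19*(-1/437) = -1/23 ≈ -0.043478)
R = -96 (R = -8*(10 + 2) = -8*12 = -96)
(y + R)**2 = (-1/23 - 96)**2 = (-2209/23)**2 = 4879681/529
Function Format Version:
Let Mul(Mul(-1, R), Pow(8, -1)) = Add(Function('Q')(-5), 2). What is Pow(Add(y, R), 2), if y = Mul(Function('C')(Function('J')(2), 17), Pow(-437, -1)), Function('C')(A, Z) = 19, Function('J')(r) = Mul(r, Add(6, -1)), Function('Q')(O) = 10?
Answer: Rational(4879681, 529) ≈ 9224.3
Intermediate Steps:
Function('J')(r) = Mul(5, r) (Function('J')(r) = Mul(r, 5) = Mul(5, r))
y = Rational(-1, 23) (y = Mul(19, Pow(-437, -1)) = Mul(19, Rational(-1, 437)) = Rational(-1, 23) ≈ -0.043478)
R = -96 (R = Mul(-8, Add(10, 2)) = Mul(-8, 12) = -96)
Pow(Add(y, R), 2) = Pow(Add(Rational(-1, 23), -96), 2) = Pow(Rational(-2209, 23), 2) = Rational(4879681, 529)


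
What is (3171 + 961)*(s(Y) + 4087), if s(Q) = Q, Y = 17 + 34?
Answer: 17098216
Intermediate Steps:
Y = 51
(3171 + 961)*(s(Y) + 4087) = (3171 + 961)*(51 + 4087) = 4132*4138 = 17098216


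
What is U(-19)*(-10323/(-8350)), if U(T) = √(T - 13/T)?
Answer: 10323*I*√1653/79325 ≈ 5.2909*I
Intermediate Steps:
U(-19)*(-10323/(-8350)) = √(-19 - 13/(-19))*(-10323/(-8350)) = √(-19 - 13*(-1/19))*(-10323*(-1/8350)) = √(-19 + 13/19)*(10323/8350) = √(-348/19)*(10323/8350) = (2*I*√1653/19)*(10323/8350) = 10323*I*√1653/79325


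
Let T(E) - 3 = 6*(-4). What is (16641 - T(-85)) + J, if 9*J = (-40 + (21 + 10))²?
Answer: 16671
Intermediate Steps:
T(E) = -21 (T(E) = 3 + 6*(-4) = 3 - 24 = -21)
J = 9 (J = (-40 + (21 + 10))²/9 = (-40 + 31)²/9 = (⅑)*(-9)² = (⅑)*81 = 9)
(16641 - T(-85)) + J = (16641 - 1*(-21)) + 9 = (16641 + 21) + 9 = 16662 + 9 = 16671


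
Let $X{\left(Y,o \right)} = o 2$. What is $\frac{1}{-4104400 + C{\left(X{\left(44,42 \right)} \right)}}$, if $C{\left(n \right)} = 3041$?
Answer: $- \frac{1}{4101359} \approx -2.4382 \cdot 10^{-7}$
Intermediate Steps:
$X{\left(Y,o \right)} = 2 o$
$\frac{1}{-4104400 + C{\left(X{\left(44,42 \right)} \right)}} = \frac{1}{-4104400 + 3041} = \frac{1}{-4101359} = - \frac{1}{4101359}$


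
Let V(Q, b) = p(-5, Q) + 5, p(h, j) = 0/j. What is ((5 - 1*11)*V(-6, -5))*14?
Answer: -420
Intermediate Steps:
p(h, j) = 0
V(Q, b) = 5 (V(Q, b) = 0 + 5 = 5)
((5 - 1*11)*V(-6, -5))*14 = ((5 - 1*11)*5)*14 = ((5 - 11)*5)*14 = -6*5*14 = -30*14 = -420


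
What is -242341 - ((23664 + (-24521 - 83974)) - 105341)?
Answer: -52169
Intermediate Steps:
-242341 - ((23664 + (-24521 - 83974)) - 105341) = -242341 - ((23664 - 108495) - 105341) = -242341 - (-84831 - 105341) = -242341 - 1*(-190172) = -242341 + 190172 = -52169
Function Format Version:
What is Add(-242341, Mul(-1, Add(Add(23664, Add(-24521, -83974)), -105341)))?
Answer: -52169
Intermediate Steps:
Add(-242341, Mul(-1, Add(Add(23664, Add(-24521, -83974)), -105341))) = Add(-242341, Mul(-1, Add(Add(23664, -108495), -105341))) = Add(-242341, Mul(-1, Add(-84831, -105341))) = Add(-242341, Mul(-1, -190172)) = Add(-242341, 190172) = -52169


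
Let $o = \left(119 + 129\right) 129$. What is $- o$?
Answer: $-31992$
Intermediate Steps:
$o = 31992$ ($o = 248 \cdot 129 = 31992$)
$- o = \left(-1\right) 31992 = -31992$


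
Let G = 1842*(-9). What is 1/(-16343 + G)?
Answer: -1/32921 ≈ -3.0376e-5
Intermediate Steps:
G = -16578
1/(-16343 + G) = 1/(-16343 - 16578) = 1/(-32921) = -1/32921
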